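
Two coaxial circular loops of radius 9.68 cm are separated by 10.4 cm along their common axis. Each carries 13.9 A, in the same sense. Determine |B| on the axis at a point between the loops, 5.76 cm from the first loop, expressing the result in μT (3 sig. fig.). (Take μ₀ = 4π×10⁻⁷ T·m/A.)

B ≈ 123 μT

Each loop contributes B = μ₀IR²/[2(R²+z²)^(3/2)] on the axis, with z measured from that loop.
Loop 1 (z = 0.0576 m): B₁ = 5.73×10⁻⁵ T. Loop 2 (z = 0.0464 m): B₂ = 6.62×10⁻⁵ T.
The fields add: B = B₁ + B₂ = 1.23×10⁻⁴ T.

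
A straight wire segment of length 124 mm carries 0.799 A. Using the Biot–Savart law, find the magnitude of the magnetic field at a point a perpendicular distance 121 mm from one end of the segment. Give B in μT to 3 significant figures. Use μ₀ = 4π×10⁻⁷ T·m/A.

B ≈ 0.473 μT

For a finite straight segment, B = (μ₀I/4πd)(sinθ₁ + sinθ₂), where θ₁, θ₂ are the angles from the perpendicular to each end.
The perpendicular foot is at one end, so the two end-offsets along the wire are 0 and L = 0.124 m.
sinθ₁ = 0/√(0²+0.121²) = 0.0000; sinθ₂ = 0.124/√(0.124²+0.121²) = 0.7157.
B = (4π×10⁻⁷ × 0.799) / (4π × 0.121) × (0.0000 + 0.7157) = 4.73×10⁻⁷ T.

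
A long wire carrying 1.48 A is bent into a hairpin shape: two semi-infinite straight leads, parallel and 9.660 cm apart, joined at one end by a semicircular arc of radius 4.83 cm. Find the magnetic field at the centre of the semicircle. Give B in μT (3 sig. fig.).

The semicircular arc contributes B_arc = μ₀I·π/(4πR) = μ₀I/(4R) = 9.63×10⁻⁶ T.
Each semi-infinite lead is at perpendicular distance R = 0.0483 m from the centre, with the perpendicular foot at its near end, so it contributes μ₀I/(4πR); both point the same way, together 6.13×10⁻⁶ T.
Arc and leads all point the same direction: B = 9.63×10⁻⁶ + 6.13×10⁻⁶ = 1.58×10⁻⁵ T.

B ≈ 15.8 μT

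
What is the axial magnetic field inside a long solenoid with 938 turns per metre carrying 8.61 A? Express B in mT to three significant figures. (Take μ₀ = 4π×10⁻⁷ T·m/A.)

Inside a long solenoid, B = μ₀nI with n = 938 turns/m.
B = 4π×10⁻⁷ × 938 × 8.61 = 1.01×10⁻² T.

B ≈ 10.1 mT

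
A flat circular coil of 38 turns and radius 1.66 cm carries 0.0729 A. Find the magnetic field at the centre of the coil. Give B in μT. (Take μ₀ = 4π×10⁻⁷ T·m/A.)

B ≈ 105 μT

For an N-turn flat coil, B = Nμ₀I/(2R) with R = 0.0166 m.
B = 38 × 2.76×10⁻⁶ T = 1.05×10⁻⁴ T.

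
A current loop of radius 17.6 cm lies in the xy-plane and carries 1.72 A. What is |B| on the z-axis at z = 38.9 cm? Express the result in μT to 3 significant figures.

On the axis of a circular loop, B = μ₀IR² / [2(R²+z²)^(3/2)].
R² + z² = (0.176)² + (0.389)² = 0.1823 m², and (R²+z²)^(3/2) = 7.78×10⁻² m³.
B = (4π×10⁻⁷ × 1.72 × 0.03098) / (2 × 7.78×10⁻²) = 4.30×10⁻⁷ T.

B ≈ 0.430 μT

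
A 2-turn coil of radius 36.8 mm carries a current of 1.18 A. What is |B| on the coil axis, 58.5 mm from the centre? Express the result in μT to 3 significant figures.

B ≈ 6.08 μT

For an N-turn flat coil, B = Nμ₀IR²/[2(R²+z²)^(3/2)] with R = 0.0368 m, z = 0.0585 m.
B = 2 × 3.04×10⁻⁶ T = 6.08×10⁻⁶ T.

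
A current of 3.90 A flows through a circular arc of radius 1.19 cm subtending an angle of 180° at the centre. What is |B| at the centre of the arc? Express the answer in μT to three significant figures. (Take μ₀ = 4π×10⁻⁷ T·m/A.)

The Biot–Savart field of a circular arc at its centre is B = μ₀Iφ/(4πR), with φ = 3.142 rad.
B = (4π×10⁻⁷ × 3.90 × 3.142) / (4π × 0.0119) = 1.03×10⁻⁴ T.

B ≈ 103 μT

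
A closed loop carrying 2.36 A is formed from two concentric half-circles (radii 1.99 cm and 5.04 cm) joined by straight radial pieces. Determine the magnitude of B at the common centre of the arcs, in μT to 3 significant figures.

The radial connectors point toward the centre, so dl × r̂ = 0 and they contribute nothing.
Each semicircle gives μ₀I/(4R): inner arc 3.73×10⁻⁵ T, outer arc 1.47×10⁻⁵ T.
The two arcs carry current in opposite angular senses, so their fields oppose: B = |3.73×10⁻⁵ − 1.47×10⁻⁵| = 2.25×10⁻⁵ T.

B ≈ 22.5 μT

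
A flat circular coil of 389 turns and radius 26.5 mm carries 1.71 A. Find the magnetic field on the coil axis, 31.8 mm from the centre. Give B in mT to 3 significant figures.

B ≈ 4.14 mT

For an N-turn flat coil, B = Nμ₀IR²/[2(R²+z²)^(3/2)] with R = 0.0265 m, z = 0.0318 m.
B = 389 × 1.06×10⁻⁵ T = 4.14×10⁻³ T.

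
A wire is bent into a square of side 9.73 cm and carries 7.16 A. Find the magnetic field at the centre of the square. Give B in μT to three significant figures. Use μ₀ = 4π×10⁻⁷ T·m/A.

Each side is a finite straight segment at perpendicular distance d = a/(2 tan(π/4)) = 0.04865 m from the centre, with end-angles ±π/4.
One side contributes B₁ = (μ₀I/4πd)·2 sin(π/4) = 2.08×10⁻⁵ T.
All 4 sides add in the same direction: B = 4 × 2.08×10⁻⁵ = 8.33×10⁻⁵ T.

B ≈ 83.3 μT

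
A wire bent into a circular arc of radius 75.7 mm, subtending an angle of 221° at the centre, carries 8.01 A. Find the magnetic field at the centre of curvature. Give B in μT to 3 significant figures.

The Biot–Savart field of a circular arc at its centre is B = μ₀Iφ/(4πR), with φ = 3.857 rad.
B = (4π×10⁻⁷ × 8.01 × 3.857) / (4π × 0.0757) = 4.08×10⁻⁵ T.

B ≈ 40.8 μT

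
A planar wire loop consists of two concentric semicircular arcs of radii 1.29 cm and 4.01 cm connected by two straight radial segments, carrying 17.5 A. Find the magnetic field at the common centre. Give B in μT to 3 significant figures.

B ≈ 289 μT

The radial connectors point toward the centre, so dl × r̂ = 0 and they contribute nothing.
Each semicircle gives μ₀I/(4R): inner arc 4.26×10⁻⁴ T, outer arc 1.37×10⁻⁴ T.
The two arcs carry current in opposite angular senses, so their fields oppose: B = |4.26×10⁻⁴ − 1.37×10⁻⁴| = 2.89×10⁻⁴ T.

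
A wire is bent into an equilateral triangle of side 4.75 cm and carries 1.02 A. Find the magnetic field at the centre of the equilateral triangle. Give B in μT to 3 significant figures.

Each side is a finite straight segment at perpendicular distance d = a/(2 tan(π/3)) = 0.01371 m from the centre, with end-angles ±π/3.
One side contributes B₁ = (μ₀I/4πd)·2 sin(π/3) = 1.29×10⁻⁵ T.
All 3 sides add in the same direction: B = 3 × 1.29×10⁻⁵ = 3.87×10⁻⁵ T.

B ≈ 38.7 μT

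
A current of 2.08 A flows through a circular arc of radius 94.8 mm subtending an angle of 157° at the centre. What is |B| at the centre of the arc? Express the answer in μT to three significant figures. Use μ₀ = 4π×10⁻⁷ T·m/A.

B ≈ 6.01 μT

The Biot–Savart field of a circular arc at its centre is B = μ₀Iφ/(4πR), with φ = 2.74 rad.
B = (4π×10⁻⁷ × 2.08 × 2.74) / (4π × 0.0948) = 6.01×10⁻⁶ T.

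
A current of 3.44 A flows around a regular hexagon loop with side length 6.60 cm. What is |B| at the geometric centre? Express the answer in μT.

B ≈ 36.1 μT

Each side is a finite straight segment at perpendicular distance d = a/(2 tan(π/6)) = 0.05716 m from the centre, with end-angles ±π/6.
One side contributes B₁ = (μ₀I/4πd)·2 sin(π/6) = 6.02×10⁻⁶ T.
All 6 sides add in the same direction: B = 6 × 6.02×10⁻⁶ = 3.61×10⁻⁵ T.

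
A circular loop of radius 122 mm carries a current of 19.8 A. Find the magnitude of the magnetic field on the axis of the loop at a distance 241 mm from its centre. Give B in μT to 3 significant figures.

B ≈ 9.39 μT

On the axis of a circular loop, B = μ₀IR² / [2(R²+z²)^(3/2)].
R² + z² = (0.122)² + (0.241)² = 0.07296 m², and (R²+z²)^(3/2) = 1.97×10⁻² m³.
B = (4π×10⁻⁷ × 19.8 × 0.01488) / (2 × 1.97×10⁻²) = 9.39×10⁻⁶ T.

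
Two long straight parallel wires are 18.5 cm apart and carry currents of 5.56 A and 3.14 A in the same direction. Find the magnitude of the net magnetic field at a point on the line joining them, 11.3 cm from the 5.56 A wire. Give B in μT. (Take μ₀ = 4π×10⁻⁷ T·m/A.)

Each long wire gives B = μ₀I/(2πd). Distances are d₁ = 0.113 m and d₂ = 0.072 m.
B₁ = 9.84×10⁻⁶ T, B₂ = 8.72×10⁻⁶ T.
Between parallel currents the two contributions point in opposite directions, so they subtract. B = |B₁ − B₂| = |9.84×10⁻⁶ − 8.72×10⁻⁶| = 1.12×10⁻⁶ T.

B ≈ 1.12 μT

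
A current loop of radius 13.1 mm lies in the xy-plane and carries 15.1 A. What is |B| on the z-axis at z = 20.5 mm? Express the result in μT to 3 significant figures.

B ≈ 113 μT

On the axis of a circular loop, B = μ₀IR² / [2(R²+z²)^(3/2)].
R² + z² = (0.0131)² + (0.0205)² = 0.0005919 m², and (R²+z²)^(3/2) = 1.44×10⁻⁵ m³.
B = (4π×10⁻⁷ × 15.1 × 0.0001716) / (2 × 1.44×10⁻⁵) = 1.13×10⁻⁴ T.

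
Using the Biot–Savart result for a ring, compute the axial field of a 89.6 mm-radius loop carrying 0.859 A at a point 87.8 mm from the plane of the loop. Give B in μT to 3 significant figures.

B ≈ 2.19 μT

On the axis of a circular loop, B = μ₀IR² / [2(R²+z²)^(3/2)].
R² + z² = (0.0896)² + (0.0878)² = 0.01574 m², and (R²+z²)^(3/2) = 1.97×10⁻³ m³.
B = (4π×10⁻⁷ × 0.859 × 0.008028) / (2 × 1.97×10⁻³) = 2.19×10⁻⁶ T.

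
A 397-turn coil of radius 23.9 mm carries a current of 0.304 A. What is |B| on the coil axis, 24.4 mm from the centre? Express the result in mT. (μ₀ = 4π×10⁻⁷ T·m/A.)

B ≈ 1.09 mT

For an N-turn flat coil, B = Nμ₀IR²/[2(R²+z²)^(3/2)] with R = 0.0239 m, z = 0.0244 m.
B = 397 × 2.74×10⁻⁶ T = 1.09×10⁻³ T.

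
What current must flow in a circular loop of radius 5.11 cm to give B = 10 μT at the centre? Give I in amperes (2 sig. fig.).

I ≈ 0.81 A

At the centre of a circular loop B = μ₀I/(2R), so I = 2RB/μ₀.
With R = 0.0511 m, I = 2 × 0.0511 × 1.00×10⁻⁵ / (4π×10⁻⁷) = 0.813 A.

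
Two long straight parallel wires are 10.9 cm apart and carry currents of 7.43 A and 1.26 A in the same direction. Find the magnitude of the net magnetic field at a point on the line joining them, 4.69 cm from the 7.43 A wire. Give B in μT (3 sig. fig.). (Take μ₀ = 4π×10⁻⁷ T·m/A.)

B ≈ 27.6 μT

Each long wire gives B = μ₀I/(2πd). Distances are d₁ = 0.0469 m and d₂ = 0.0621 m.
B₁ = 3.17×10⁻⁵ T, B₂ = 4.06×10⁻⁶ T.
Between parallel currents the two contributions point in opposite directions, so they subtract. B = |B₁ − B₂| = |3.17×10⁻⁵ − 4.06×10⁻⁶| = 2.76×10⁻⁵ T.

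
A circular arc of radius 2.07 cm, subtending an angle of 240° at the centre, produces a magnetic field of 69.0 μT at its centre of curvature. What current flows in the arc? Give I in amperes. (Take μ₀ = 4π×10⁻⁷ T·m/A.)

For a circular arc, B = μ₀Iφ/(4πR) with φ in radians; here φ = 4.189 rad.
So I = 4πRB/(μ₀φ) = 4π × 0.0207 × 6.90×10⁻⁵ / (4π×10⁻⁷ × 4.189) = 3.41 A.

I ≈ 3.41 A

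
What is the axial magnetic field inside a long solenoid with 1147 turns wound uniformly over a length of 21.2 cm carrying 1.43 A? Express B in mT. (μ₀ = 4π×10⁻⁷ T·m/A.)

Inside a long solenoid, B = μ₀nI with n = 5410 turns/m.
B = 4π×10⁻⁷ × 5410 × 1.43 = 9.72×10⁻³ T.

B ≈ 9.72 mT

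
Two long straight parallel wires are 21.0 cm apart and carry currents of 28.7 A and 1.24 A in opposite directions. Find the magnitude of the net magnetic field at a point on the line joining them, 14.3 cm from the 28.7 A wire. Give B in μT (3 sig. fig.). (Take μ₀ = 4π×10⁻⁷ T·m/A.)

B ≈ 43.8 μT

Each long wire gives B = μ₀I/(2πd). Distances are d₁ = 0.143 m and d₂ = 0.067 m.
B₁ = 4.01×10⁻⁵ T, B₂ = 3.70×10⁻⁶ T.
Between antiparallel currents both contributions point the same way, so they add. B = B₁ + B₂ = 4.01×10⁻⁵ + 3.70×10⁻⁶ = 4.38×10⁻⁵ T.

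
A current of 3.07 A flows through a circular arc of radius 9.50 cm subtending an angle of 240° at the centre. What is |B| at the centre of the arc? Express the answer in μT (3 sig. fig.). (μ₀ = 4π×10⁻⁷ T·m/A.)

The Biot–Savart field of a circular arc at its centre is B = μ₀Iφ/(4πR), with φ = 4.189 rad.
B = (4π×10⁻⁷ × 3.07 × 4.189) / (4π × 0.095) = 1.35×10⁻⁵ T.

B ≈ 13.5 μT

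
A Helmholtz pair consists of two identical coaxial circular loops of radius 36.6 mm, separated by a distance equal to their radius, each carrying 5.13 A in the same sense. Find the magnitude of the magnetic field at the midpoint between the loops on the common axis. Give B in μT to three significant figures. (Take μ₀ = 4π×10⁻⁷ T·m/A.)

B ≈ 126 μT

Each loop contributes B = μ₀IR²/[2(R²+z²)^(3/2)] on the axis, with z measured from that loop.
Loop 1 (z = 0.0183 m): B₁ = 6.30×10⁻⁵ T. Loop 2 (z = 0.0183 m): B₂ = 6.30×10⁻⁵ T.
The fields add: B = B₁ + B₂ = 1.26×10⁻⁴ T.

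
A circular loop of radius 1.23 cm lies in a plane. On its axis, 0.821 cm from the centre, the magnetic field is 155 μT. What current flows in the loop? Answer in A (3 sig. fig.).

I ≈ 5.27 A

On the axis of a loop, B = μ₀IR²/[2(R²+z²)^(3/2)], so I = 2B(R²+z²)^(3/2)/(μ₀R²).
R² + z² = 0.0001513 + 6.740×10⁻⁵ = 0.0002187 m²; raised to 3/2 gives 3.23×10⁻⁶ m³.
I = 2 × 1.55×10⁻⁴ × 3.23×10⁻⁶ / (1.26×10⁻⁶ × 0.0001513) = 5.27 A.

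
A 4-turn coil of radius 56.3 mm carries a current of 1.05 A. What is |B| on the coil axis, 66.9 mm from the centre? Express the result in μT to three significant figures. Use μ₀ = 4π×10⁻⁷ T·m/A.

B ≈ 12.5 μT

For an N-turn flat coil, B = Nμ₀IR²/[2(R²+z²)^(3/2)] with R = 0.0563 m, z = 0.0669 m.
B = 4 × 3.13×10⁻⁶ T = 1.25×10⁻⁵ T.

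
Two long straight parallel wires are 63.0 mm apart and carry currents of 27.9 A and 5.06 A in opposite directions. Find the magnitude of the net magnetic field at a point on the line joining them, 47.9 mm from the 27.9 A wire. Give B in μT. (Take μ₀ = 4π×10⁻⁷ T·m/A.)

Each long wire gives B = μ₀I/(2πd). Distances are d₁ = 0.0479 m and d₂ = 0.0151 m.
B₁ = 1.16×10⁻⁴ T, B₂ = 6.70×10⁻⁵ T.
Between antiparallel currents both contributions point the same way, so they add. B = B₁ + B₂ = 1.16×10⁻⁴ + 6.70×10⁻⁵ = 1.84×10⁻⁴ T.

B ≈ 184 μT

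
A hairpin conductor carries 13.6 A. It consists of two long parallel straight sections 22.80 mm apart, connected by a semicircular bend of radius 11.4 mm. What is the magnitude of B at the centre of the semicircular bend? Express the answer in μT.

B ≈ 613 μT

The semicircular arc contributes B_arc = μ₀I·π/(4πR) = μ₀I/(4R) = 3.75×10⁻⁴ T.
Each semi-infinite lead is at perpendicular distance R = 0.0114 m from the centre, with the perpendicular foot at its near end, so it contributes μ₀I/(4πR); both point the same way, together 2.39×10⁻⁴ T.
Arc and leads all point the same direction: B = 3.75×10⁻⁴ + 2.39×10⁻⁴ = 6.13×10⁻⁴ T.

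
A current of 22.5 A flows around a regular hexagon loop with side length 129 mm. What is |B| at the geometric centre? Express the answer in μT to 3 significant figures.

Each side is a finite straight segment at perpendicular distance d = a/(2 tan(π/6)) = 0.1117 m from the centre, with end-angles ±π/6.
One side contributes B₁ = (μ₀I/4πd)·2 sin(π/6) = 2.01×10⁻⁵ T.
All 6 sides add in the same direction: B = 6 × 2.01×10⁻⁵ = 1.21×10⁻⁴ T.

B ≈ 121 μT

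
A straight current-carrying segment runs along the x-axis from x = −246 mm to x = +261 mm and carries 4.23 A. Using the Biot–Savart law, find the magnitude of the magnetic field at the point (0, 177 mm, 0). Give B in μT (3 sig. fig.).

For a finite straight segment, B = (μ₀I/4πd)(sinθ₁ + sinθ₂), where θ₁, θ₂ are the angles from the perpendicular to each end.
The perpendicular distance is d = 0.177 m; the end-offsets along the wire are a = 0.246 m and b = 0.261 m.
sinθ₁ = 0.246/√(0.246²+0.177²) = 0.8117; sinθ₂ = 0.261/√(0.261²+0.177²) = 0.8276.
B = (4π×10⁻⁷ × 4.23) / (4π × 0.177) × (0.8117 + 0.8276) = 3.92×10⁻⁶ T.

B ≈ 3.92 μT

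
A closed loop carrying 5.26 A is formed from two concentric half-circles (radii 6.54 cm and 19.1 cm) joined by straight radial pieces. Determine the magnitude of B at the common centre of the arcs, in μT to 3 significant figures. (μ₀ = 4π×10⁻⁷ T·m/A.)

B ≈ 16.6 μT

The radial connectors point toward the centre, so dl × r̂ = 0 and they contribute nothing.
Each semicircle gives μ₀I/(4R): inner arc 2.53×10⁻⁵ T, outer arc 8.65×10⁻⁶ T.
The two arcs carry current in opposite angular senses, so their fields oppose: B = |2.53×10⁻⁵ − 8.65×10⁻⁶| = 1.66×10⁻⁵ T.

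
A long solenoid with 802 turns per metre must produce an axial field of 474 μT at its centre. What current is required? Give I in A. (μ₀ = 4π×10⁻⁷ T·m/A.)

I ≈ 0.470 A

Inside a long solenoid B = μ₀nI with n = 802 m⁻¹, so I = B/(μ₀n).
I = 4.74×10⁻⁴ / (4π×10⁻⁷ × 802) = 0.470 A.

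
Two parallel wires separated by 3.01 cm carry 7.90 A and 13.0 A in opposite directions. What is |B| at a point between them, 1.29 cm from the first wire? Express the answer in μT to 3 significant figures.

Each long wire gives B = μ₀I/(2πd). Distances are d₁ = 0.0129 m and d₂ = 0.0172 m.
B₁ = 1.22×10⁻⁴ T, B₂ = 1.51×10⁻⁴ T.
Between antiparallel currents both contributions point the same way, so they add. B = B₁ + B₂ = 1.22×10⁻⁴ + 1.51×10⁻⁴ = 2.74×10⁻⁴ T.

B ≈ 274 μT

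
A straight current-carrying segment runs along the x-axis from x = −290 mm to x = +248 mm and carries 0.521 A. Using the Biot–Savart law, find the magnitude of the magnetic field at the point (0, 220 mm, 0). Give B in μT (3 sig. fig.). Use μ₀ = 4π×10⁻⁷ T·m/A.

For a finite straight segment, B = (μ₀I/4πd)(sinθ₁ + sinθ₂), where θ₁, θ₂ are the angles from the perpendicular to each end.
The perpendicular distance is d = 0.22 m; the end-offsets along the wire are a = 0.29 m and b = 0.248 m.
sinθ₁ = 0.29/√(0.29²+0.22²) = 0.7967; sinθ₂ = 0.248/√(0.248²+0.22²) = 0.7481.
B = (4π×10⁻⁷ × 0.521) / (4π × 0.22) × (0.7967 + 0.7481) = 3.66×10⁻⁷ T.

B ≈ 0.366 μT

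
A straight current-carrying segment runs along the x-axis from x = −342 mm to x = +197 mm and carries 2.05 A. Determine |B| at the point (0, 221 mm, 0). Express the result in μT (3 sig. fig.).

B ≈ 1.40 μT

For a finite straight segment, B = (μ₀I/4πd)(sinθ₁ + sinθ₂), where θ₁, θ₂ are the angles from the perpendicular to each end.
The perpendicular distance is d = 0.221 m; the end-offsets along the wire are a = 0.342 m and b = 0.197 m.
sinθ₁ = 0.342/√(0.342²+0.221²) = 0.8399; sinθ₂ = 0.197/√(0.197²+0.221²) = 0.6654.
B = (4π×10⁻⁷ × 2.05) / (4π × 0.221) × (0.8399 + 0.6654) = 1.40×10⁻⁶ T.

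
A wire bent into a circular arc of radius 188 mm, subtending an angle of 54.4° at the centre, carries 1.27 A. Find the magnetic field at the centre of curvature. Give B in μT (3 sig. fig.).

B ≈ 0.641 μT

The Biot–Savart field of a circular arc at its centre is B = μ₀Iφ/(4πR), with φ = 0.9495 rad.
B = (4π×10⁻⁷ × 1.27 × 0.9495) / (4π × 0.188) = 6.41×10⁻⁷ T.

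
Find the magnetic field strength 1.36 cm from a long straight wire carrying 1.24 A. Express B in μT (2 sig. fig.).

B ≈ 18 μT

For an infinitely long straight wire, B = μ₀I/(2πd).
B = (4π×10⁻⁷ × 1.24) / (2π × 0.0136) = 1.82×10⁻⁵ T.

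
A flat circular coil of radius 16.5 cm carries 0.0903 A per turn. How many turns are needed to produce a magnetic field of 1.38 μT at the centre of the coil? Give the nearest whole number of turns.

N = 4

For an N-turn coil, B = Nμ₀I/(2R). A single turn gives B₁ = 3.44×10⁻⁷ T with R = 0.165 m.
N = B/B₁ = 1.38×10⁻⁶ / 3.44×10⁻⁷ = 4.01.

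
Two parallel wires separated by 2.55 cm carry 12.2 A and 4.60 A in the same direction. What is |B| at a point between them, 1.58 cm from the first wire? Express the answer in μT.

B ≈ 59.6 μT

Each long wire gives B = μ₀I/(2πd). Distances are d₁ = 0.0158 m and d₂ = 0.0097 m.
B₁ = 1.54×10⁻⁴ T, B₂ = 9.48×10⁻⁵ T.
Between parallel currents the two contributions point in opposite directions, so they subtract. B = |B₁ − B₂| = |1.54×10⁻⁴ − 9.48×10⁻⁵| = 5.96×10⁻⁵ T.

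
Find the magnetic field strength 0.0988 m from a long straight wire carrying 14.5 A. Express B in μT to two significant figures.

B ≈ 29 μT

For an infinitely long straight wire, B = μ₀I/(2πd).
B = (4π×10⁻⁷ × 14.5) / (2π × 0.0988) = 2.94×10⁻⁵ T.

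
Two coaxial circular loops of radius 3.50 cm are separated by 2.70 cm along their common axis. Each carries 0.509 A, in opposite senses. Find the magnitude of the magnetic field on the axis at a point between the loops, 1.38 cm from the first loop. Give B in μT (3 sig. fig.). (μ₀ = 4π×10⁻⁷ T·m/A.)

B ≈ 0.128 μT

Each loop contributes B = μ₀IR²/[2(R²+z²)^(3/2)] on the axis, with z measured from that loop.
Loop 1 (z = 0.0138 m): B₁ = 7.36×10⁻⁶ T. Loop 2 (z = 0.0132 m): B₂ = 7.49×10⁻⁶ T.
The fields oppose: B = |B₁ − B₂| = 1.28×10⁻⁷ T.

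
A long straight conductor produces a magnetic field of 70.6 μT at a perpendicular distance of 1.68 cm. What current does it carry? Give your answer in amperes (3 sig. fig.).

I ≈ 5.93 A

For a long straight wire B = μ₀I/(2πd), so I = 2πdB/μ₀.
I = 2π × 0.0168 × 7.06×10⁻⁵ / (4π×10⁻⁷) = 5.93 A.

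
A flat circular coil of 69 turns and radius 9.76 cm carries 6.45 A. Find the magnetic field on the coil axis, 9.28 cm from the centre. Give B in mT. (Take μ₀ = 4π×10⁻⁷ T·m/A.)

For an N-turn flat coil, B = Nμ₀IR²/[2(R²+z²)^(3/2)] with R = 0.0976 m, z = 0.0928 m.
B = 69 × 1.58×10⁻⁵ T = 1.09×10⁻³ T.

B ≈ 1.09 mT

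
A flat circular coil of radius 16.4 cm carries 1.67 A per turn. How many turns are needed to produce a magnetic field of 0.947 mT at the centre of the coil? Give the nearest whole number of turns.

N = 148

For an N-turn coil, B = Nμ₀I/(2R). A single turn gives B₁ = 6.40×10⁻⁶ T with R = 0.164 m.
N = B/B₁ = 9.47×10⁻⁴ / 6.40×10⁻⁶ = 148.01.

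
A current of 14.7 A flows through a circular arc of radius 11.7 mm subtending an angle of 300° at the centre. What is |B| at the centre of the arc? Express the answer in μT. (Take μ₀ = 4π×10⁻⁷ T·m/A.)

The Biot–Savart field of a circular arc at its centre is B = μ₀Iφ/(4πR), with φ = 5.236 rad.
B = (4π×10⁻⁷ × 14.7 × 5.236) / (4π × 0.0117) = 6.58×10⁻⁴ T.

B ≈ 658 μT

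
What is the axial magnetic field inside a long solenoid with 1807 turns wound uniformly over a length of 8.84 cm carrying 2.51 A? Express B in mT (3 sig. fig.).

B ≈ 64.5 mT

Inside a long solenoid, B = μ₀nI with n = 2.044×10⁴ turns/m.
B = 4π×10⁻⁷ × 2.044×10⁴ × 2.51 = 6.45×10⁻² T.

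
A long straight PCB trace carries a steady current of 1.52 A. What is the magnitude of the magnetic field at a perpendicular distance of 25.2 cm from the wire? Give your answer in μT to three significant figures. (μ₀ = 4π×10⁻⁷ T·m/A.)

B ≈ 1.21 μT

For an infinitely long straight wire, B = μ₀I/(2πd).
B = (4π×10⁻⁷ × 1.52) / (2π × 0.252) = 1.21×10⁻⁶ T.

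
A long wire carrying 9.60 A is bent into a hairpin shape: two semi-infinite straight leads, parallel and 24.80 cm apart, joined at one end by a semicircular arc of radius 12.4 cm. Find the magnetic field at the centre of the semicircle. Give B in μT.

The semicircular arc contributes B_arc = μ₀I·π/(4πR) = μ₀I/(4R) = 2.43×10⁻⁵ T.
Each semi-infinite lead is at perpendicular distance R = 0.124 m from the centre, with the perpendicular foot at its near end, so it contributes μ₀I/(4πR); both point the same way, together 1.55×10⁻⁵ T.
Arc and leads all point the same direction: B = 2.43×10⁻⁵ + 1.55×10⁻⁵ = 3.98×10⁻⁵ T.

B ≈ 39.8 μT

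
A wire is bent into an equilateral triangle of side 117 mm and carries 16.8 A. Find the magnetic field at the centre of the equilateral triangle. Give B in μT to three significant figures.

Each side is a finite straight segment at perpendicular distance d = a/(2 tan(π/3)) = 0.03377 m from the centre, with end-angles ±π/3.
One side contributes B₁ = (μ₀I/4πd)·2 sin(π/3) = 8.62×10⁻⁵ T.
All 3 sides add in the same direction: B = 3 × 8.62×10⁻⁵ = 2.58×10⁻⁴ T.

B ≈ 258 μT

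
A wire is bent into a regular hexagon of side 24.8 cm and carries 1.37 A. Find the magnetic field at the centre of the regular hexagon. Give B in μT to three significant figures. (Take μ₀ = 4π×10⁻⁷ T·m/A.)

Each side is a finite straight segment at perpendicular distance d = a/(2 tan(π/6)) = 0.2148 m from the centre, with end-angles ±π/6.
One side contributes B₁ = (μ₀I/4πd)·2 sin(π/6) = 6.38×10⁻⁷ T.
All 6 sides add in the same direction: B = 6 × 6.38×10⁻⁷ = 3.83×10⁻⁶ T.

B ≈ 3.83 μT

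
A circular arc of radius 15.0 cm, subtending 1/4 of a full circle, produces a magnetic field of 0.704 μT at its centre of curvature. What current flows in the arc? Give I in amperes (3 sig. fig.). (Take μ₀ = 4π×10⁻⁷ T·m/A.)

For a circular arc, B = μ₀Iφ/(4πR) with φ in radians; here φ = 1.571 rad.
So I = 4πRB/(μ₀φ) = 4π × 0.15 × 7.04×10⁻⁷ / (4π×10⁻⁷ × 1.571) = 0.672 A.

I ≈ 0.672 A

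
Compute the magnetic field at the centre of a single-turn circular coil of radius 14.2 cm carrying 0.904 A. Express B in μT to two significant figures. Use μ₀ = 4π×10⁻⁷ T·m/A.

B ≈ 4.0 μT

At the centre of a circular loop the Biot–Savart law gives B = μ₀I/(2R).
B = (4π×10⁻⁷ × 0.904) / (2 × 0.142) = 4.00×10⁻⁶ T.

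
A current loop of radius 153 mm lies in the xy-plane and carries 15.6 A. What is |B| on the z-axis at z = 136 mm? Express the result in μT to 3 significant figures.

On the axis of a circular loop, B = μ₀IR² / [2(R²+z²)^(3/2)].
R² + z² = (0.153)² + (0.136)² = 0.0419 m², and (R²+z²)^(3/2) = 8.58×10⁻³ m³.
B = (4π×10⁻⁷ × 15.6 × 0.02341) / (2 × 8.58×10⁻³) = 2.67×10⁻⁵ T.

B ≈ 26.7 μT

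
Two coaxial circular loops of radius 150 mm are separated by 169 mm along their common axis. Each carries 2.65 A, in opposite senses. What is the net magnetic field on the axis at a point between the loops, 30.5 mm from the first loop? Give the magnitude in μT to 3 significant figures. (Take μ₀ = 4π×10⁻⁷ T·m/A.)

Each loop contributes B = μ₀IR²/[2(R²+z²)^(3/2)] on the axis, with z measured from that loop.
Loop 1 (z = 0.0305 m): B₁ = 1.04×10⁻⁵ T. Loop 2 (z = 0.1385 m): B₂ = 4.40×10⁻⁶ T.
The fields oppose: B = |B₁ − B₂| = 6.04×10⁻⁶ T.

B ≈ 6.04 μT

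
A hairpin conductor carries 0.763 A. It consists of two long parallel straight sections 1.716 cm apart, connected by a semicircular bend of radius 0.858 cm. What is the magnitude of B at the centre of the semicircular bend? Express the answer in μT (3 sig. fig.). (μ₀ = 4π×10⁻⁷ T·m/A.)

The semicircular arc contributes B_arc = μ₀I·π/(4πR) = μ₀I/(4R) = 2.79×10⁻⁵ T.
Each semi-infinite lead is at perpendicular distance R = 0.00858 m from the centre, with the perpendicular foot at its near end, so it contributes μ₀I/(4πR); both point the same way, together 1.78×10⁻⁵ T.
Arc and leads all point the same direction: B = 2.79×10⁻⁵ + 1.78×10⁻⁵ = 4.57×10⁻⁵ T.

B ≈ 45.7 μT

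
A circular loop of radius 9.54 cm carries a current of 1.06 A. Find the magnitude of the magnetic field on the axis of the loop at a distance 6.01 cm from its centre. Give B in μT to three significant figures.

On the axis of a circular loop, B = μ₀IR² / [2(R²+z²)^(3/2)].
R² + z² = (0.0954)² + (0.0601)² = 0.01271 m², and (R²+z²)^(3/2) = 1.43×10⁻³ m³.
B = (4π×10⁻⁷ × 1.06 × 0.009101) / (2 × 1.43×10⁻³) = 4.23×10⁻⁶ T.

B ≈ 4.23 μT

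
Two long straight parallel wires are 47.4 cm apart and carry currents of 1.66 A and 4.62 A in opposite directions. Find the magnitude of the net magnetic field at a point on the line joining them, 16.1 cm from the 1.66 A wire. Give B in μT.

Each long wire gives B = μ₀I/(2πd). Distances are d₁ = 0.161 m and d₂ = 0.313 m.
B₁ = 2.06×10⁻⁶ T, B₂ = 2.95×10⁻⁶ T.
Between antiparallel currents both contributions point the same way, so they add. B = B₁ + B₂ = 2.06×10⁻⁶ + 2.95×10⁻⁶ = 5.01×10⁻⁶ T.

B ≈ 5.01 μT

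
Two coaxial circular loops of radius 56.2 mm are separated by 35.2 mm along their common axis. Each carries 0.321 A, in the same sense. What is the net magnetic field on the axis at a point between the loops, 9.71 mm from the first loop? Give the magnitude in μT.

Each loop contributes B = μ₀IR²/[2(R²+z²)^(3/2)] on the axis, with z measured from that loop.
Loop 1 (z = 0.00971 m): B₁ = 3.43×10⁻⁶ T. Loop 2 (z = 0.02549 m): B₂ = 2.71×10⁻⁶ T.
The fields add: B = B₁ + B₂ = 6.14×10⁻⁶ T.

B ≈ 6.14 μT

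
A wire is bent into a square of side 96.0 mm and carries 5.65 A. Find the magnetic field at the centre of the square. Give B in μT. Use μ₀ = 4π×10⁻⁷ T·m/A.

Each side is a finite straight segment at perpendicular distance d = a/(2 tan(π/4)) = 0.048 m from the centre, with end-angles ±π/4.
One side contributes B₁ = (μ₀I/4πd)·2 sin(π/4) = 1.66×10⁻⁵ T.
All 4 sides add in the same direction: B = 4 × 1.66×10⁻⁵ = 6.66×10⁻⁵ T.

B ≈ 66.6 μT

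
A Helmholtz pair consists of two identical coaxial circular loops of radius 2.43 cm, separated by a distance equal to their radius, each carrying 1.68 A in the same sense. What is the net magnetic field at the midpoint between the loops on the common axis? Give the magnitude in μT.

Each loop contributes B = μ₀IR²/[2(R²+z²)^(3/2)] on the axis, with z measured from that loop.
Loop 1 (z = 0.01215 m): B₁ = 3.11×10⁻⁵ T. Loop 2 (z = 0.01215 m): B₂ = 3.11×10⁻⁵ T.
The fields add: B = B₁ + B₂ = 6.22×10⁻⁵ T.

B ≈ 62.2 μT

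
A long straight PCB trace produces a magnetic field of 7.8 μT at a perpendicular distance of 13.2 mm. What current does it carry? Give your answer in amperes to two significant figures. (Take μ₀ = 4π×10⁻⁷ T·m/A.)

I ≈ 0.51 A

For a long straight wire B = μ₀I/(2πd), so I = 2πdB/μ₀.
I = 2π × 0.0132 × 7.80×10⁻⁶ / (4π×10⁻⁷) = 0.515 A.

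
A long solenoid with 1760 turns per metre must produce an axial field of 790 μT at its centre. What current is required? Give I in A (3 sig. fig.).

Inside a long solenoid B = μ₀nI with n = 1760 m⁻¹, so I = B/(μ₀n).
I = 7.90×10⁻⁴ / (4π×10⁻⁷ × 1760) = 0.357 A.

I ≈ 0.357 A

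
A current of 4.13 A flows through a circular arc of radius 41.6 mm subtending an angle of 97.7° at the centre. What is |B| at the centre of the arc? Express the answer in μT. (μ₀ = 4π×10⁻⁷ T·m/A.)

B ≈ 16.9 μT

The Biot–Savart field of a circular arc at its centre is B = μ₀Iφ/(4πR), with φ = 1.705 rad.
B = (4π×10⁻⁷ × 4.13 × 1.705) / (4π × 0.0416) = 1.69×10⁻⁵ T.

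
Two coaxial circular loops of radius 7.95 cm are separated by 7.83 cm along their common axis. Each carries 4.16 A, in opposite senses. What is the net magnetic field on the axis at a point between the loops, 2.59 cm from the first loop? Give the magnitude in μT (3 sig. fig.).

B ≈ 9.12 μT

Each loop contributes B = μ₀IR²/[2(R²+z²)^(3/2)] on the axis, with z measured from that loop.
Loop 1 (z = 0.0259 m): B₁ = 2.83×10⁻⁵ T. Loop 2 (z = 0.0524 m): B₂ = 1.91×10⁻⁵ T.
The fields oppose: B = |B₁ − B₂| = 9.12×10⁻⁶ T.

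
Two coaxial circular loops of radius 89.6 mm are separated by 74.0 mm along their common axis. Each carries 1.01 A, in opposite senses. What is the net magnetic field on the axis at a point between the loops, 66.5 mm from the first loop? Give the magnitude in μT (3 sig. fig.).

B ≈ 3.34 μT

Each loop contributes B = μ₀IR²/[2(R²+z²)^(3/2)] on the axis, with z measured from that loop.
Loop 1 (z = 0.0665 m): B₁ = 3.67×10⁻⁶ T. Loop 2 (z = 0.0075 m): B₂ = 7.01×10⁻⁶ T.
The fields oppose: B = |B₁ − B₂| = 3.34×10⁻⁶ T.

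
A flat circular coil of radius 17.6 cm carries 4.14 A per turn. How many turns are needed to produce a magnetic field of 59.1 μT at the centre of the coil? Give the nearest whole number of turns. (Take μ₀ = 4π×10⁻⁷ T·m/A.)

N = 4

For an N-turn coil, B = Nμ₀I/(2R). A single turn gives B₁ = 1.48×10⁻⁵ T with R = 0.176 m.
N = B/B₁ = 5.91×10⁻⁵ / 1.48×10⁻⁵ = 4.00.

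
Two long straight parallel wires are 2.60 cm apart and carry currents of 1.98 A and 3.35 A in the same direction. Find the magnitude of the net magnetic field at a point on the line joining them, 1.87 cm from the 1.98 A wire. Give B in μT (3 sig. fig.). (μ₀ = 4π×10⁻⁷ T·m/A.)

Each long wire gives B = μ₀I/(2πd). Distances are d₁ = 0.0187 m and d₂ = 0.0073 m.
B₁ = 2.12×10⁻⁵ T, B₂ = 9.18×10⁻⁵ T.
Between parallel currents the two contributions point in opposite directions, so they subtract. B = |B₁ − B₂| = |2.12×10⁻⁵ − 9.18×10⁻⁵| = 7.06×10⁻⁵ T.

B ≈ 70.6 μT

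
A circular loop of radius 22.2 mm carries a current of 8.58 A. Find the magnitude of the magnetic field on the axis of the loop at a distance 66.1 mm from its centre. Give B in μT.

On the axis of a circular loop, B = μ₀IR² / [2(R²+z²)^(3/2)].
R² + z² = (0.0222)² + (0.0661)² = 0.004862 m², and (R²+z²)^(3/2) = 3.39×10⁻⁴ m³.
B = (4π×10⁻⁷ × 8.58 × 0.0004928) / (2 × 3.39×10⁻⁴) = 7.84×10⁻⁶ T.

B ≈ 7.84 μT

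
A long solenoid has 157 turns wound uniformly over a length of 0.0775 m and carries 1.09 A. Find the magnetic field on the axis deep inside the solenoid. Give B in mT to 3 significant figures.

B ≈ 2.77 mT

Inside a long solenoid, B = μ₀nI with n = 2026 turns/m.
B = 4π×10⁻⁷ × 2026 × 1.09 = 2.77×10⁻³ T.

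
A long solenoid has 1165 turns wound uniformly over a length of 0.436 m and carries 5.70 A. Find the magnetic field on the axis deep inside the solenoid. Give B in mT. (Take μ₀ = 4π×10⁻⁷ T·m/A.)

B ≈ 19.1 mT

Inside a long solenoid, B = μ₀nI with n = 2672 turns/m.
B = 4π×10⁻⁷ × 2672 × 5.70 = 1.91×10⁻² T.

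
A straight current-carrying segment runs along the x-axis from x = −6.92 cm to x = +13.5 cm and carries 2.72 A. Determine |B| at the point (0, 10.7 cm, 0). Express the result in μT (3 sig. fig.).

For a finite straight segment, B = (μ₀I/4πd)(sinθ₁ + sinθ₂), where θ₁, θ₂ are the angles from the perpendicular to each end.
The perpendicular distance is d = 0.107 m; the end-offsets along the wire are a = 0.0692 m and b = 0.135 m.
sinθ₁ = 0.0692/√(0.0692²+0.107²) = 0.5431; sinθ₂ = 0.135/√(0.135²+0.107²) = 0.7837.
B = (4π×10⁻⁷ × 2.72) / (4π × 0.107) × (0.5431 + 0.7837) = 3.37×10⁻⁶ T.

B ≈ 3.37 μT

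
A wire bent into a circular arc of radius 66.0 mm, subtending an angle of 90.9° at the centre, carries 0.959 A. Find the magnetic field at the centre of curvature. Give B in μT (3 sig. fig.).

The Biot–Savart field of a circular arc at its centre is B = μ₀Iφ/(4πR), with φ = 1.587 rad.
B = (4π×10⁻⁷ × 0.959 × 1.587) / (4π × 0.066) = 2.31×10⁻⁶ T.

B ≈ 2.31 μT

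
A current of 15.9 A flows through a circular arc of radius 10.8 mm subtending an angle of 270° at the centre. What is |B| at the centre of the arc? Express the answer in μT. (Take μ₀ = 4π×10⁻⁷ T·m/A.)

B ≈ 694 μT

The Biot–Savart field of a circular arc at its centre is B = μ₀Iφ/(4πR), with φ = 4.712 rad.
B = (4π×10⁻⁷ × 15.9 × 4.712) / (4π × 0.0108) = 6.94×10⁻⁴ T.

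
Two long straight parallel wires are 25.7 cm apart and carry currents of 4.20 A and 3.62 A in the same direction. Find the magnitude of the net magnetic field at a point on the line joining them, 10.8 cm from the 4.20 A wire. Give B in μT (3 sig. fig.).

Each long wire gives B = μ₀I/(2πd). Distances are d₁ = 0.108 m and d₂ = 0.149 m.
B₁ = 7.78×10⁻⁶ T, B₂ = 4.86×10⁻⁶ T.
Between parallel currents the two contributions point in opposite directions, so they subtract. B = |B₁ − B₂| = |7.78×10⁻⁶ − 4.86×10⁻⁶| = 2.92×10⁻⁶ T.

B ≈ 2.92 μT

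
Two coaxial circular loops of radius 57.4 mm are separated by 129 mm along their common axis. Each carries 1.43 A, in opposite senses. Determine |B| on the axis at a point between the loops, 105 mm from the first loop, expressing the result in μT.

Each loop contributes B = μ₀IR²/[2(R²+z²)^(3/2)] on the axis, with z measured from that loop.
Loop 1 (z = 0.105 m): B₁ = 1.73×10⁻⁶ T. Loop 2 (z = 0.024 m): B₂ = 1.23×10⁻⁵ T.
The fields oppose: B = |B₁ − B₂| = 1.06×10⁻⁵ T.

B ≈ 10.6 μT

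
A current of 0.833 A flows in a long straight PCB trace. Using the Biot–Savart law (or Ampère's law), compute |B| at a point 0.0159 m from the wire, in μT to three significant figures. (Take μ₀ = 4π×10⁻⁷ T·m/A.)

B ≈ 10.5 μT

For an infinitely long straight wire, B = μ₀I/(2πd).
B = (4π×10⁻⁷ × 0.833) / (2π × 0.0159) = 1.05×10⁻⁵ T.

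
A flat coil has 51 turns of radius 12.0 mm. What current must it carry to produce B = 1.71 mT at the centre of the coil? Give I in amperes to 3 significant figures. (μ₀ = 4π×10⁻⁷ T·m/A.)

For an N-turn coil, B = Nμ₀I/(2R) with R = 0.012 m, so I = 2RB/(Nμ₀) = 2 × 0.012 × 1.71×10⁻³ / (51 × 4π×10⁻⁷) = 0.640 A.

I ≈ 0.640 A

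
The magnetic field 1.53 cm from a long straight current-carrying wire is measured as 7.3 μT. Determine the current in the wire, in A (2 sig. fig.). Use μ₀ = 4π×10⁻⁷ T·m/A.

For a long straight wire B = μ₀I/(2πd), so I = 2πdB/μ₀.
I = 2π × 0.0153 × 7.30×10⁻⁶ / (4π×10⁻⁷) = 0.558 A.

I ≈ 0.56 A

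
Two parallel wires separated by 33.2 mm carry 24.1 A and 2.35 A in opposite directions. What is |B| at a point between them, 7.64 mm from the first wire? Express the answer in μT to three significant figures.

Each long wire gives B = μ₀I/(2πd). Distances are d₁ = 0.00764 m and d₂ = 0.02556 m.
B₁ = 6.31×10⁻⁴ T, B₂ = 1.84×10⁻⁵ T.
Between antiparallel currents both contributions point the same way, so they add. B = B₁ + B₂ = 6.31×10⁻⁴ + 1.84×10⁻⁵ = 6.49×10⁻⁴ T.

B ≈ 649 μT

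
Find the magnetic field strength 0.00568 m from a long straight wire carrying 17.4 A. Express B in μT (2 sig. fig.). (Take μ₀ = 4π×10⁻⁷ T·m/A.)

For an infinitely long straight wire, B = μ₀I/(2πd).
B = (4π×10⁻⁷ × 17.4) / (2π × 0.00568) = 6.13×10⁻⁴ T.

B ≈ 610 μT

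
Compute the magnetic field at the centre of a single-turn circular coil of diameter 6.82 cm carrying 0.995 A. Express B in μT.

At the centre of a circular loop the Biot–Savart law gives B = μ₀I/(2R) (so R = 0.0341 m).
B = (4π×10⁻⁷ × 0.995) / (2 × 0.0341) = 1.83×10⁻⁵ T.

B ≈ 18.3 μT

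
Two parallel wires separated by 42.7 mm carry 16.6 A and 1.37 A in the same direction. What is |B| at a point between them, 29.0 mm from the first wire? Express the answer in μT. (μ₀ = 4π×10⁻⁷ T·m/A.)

Each long wire gives B = μ₀I/(2πd). Distances are d₁ = 0.029 m and d₂ = 0.0137 m.
B₁ = 1.14×10⁻⁴ T, B₂ = 2.00×10⁻⁵ T.
Between parallel currents the two contributions point in opposite directions, so they subtract. B = |B₁ − B₂| = |1.14×10⁻⁴ − 2.00×10⁻⁵| = 9.45×10⁻⁵ T.

B ≈ 94.5 μT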